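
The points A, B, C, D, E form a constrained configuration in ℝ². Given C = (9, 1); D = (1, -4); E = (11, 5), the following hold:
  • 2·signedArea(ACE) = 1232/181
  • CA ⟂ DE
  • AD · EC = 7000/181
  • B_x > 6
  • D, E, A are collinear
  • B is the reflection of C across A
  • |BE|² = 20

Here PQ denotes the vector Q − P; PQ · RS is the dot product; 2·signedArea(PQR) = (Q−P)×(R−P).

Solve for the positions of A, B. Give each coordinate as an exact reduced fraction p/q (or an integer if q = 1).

A = (1431/181, 401/181)
B = (1233/181, 621/181)

1. A_x = 1431/181  [D, E, A are collinear ∩ CA ⟂ DE]
2. A_y = 401/181  [D, E, A are collinear ∩ CA ⟂ DE]
   → A = (1431/181, 401/181)
3. B_x = 1233/181  [B is the reflection of C across A]
4. B_y = 621/181  [B is the reflection of C across A]
   → B = (1233/181, 621/181)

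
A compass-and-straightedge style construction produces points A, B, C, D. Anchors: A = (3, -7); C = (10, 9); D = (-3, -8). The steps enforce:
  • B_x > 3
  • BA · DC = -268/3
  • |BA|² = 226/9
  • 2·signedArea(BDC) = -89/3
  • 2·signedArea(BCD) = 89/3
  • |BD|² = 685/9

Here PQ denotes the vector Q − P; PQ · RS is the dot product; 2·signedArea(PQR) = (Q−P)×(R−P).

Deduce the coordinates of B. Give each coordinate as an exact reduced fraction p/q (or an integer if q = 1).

B = (10/3, -2)

1. B_x = 10/3  [2·signedArea(BDC) = -89/3 ∩ BA · DC = -268/3]
2. B_y = -2  [2·signedArea(BDC) = -89/3 ∩ BA · DC = -268/3]
   → B = (10/3, -2)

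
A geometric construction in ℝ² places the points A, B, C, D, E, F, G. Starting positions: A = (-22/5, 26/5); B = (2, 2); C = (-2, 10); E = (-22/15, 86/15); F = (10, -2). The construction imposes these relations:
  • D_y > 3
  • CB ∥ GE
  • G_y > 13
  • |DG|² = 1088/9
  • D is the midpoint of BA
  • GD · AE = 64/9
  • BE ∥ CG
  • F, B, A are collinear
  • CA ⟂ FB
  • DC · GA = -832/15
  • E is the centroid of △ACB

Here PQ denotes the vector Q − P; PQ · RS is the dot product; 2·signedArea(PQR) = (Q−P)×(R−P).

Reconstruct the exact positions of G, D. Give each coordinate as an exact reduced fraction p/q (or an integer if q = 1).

D = (-6/5, 18/5)
G = (-82/15, 206/15)

1. G_x = -82/15  [CB ∥ GE ∩ BE ∥ CG]
2. G_y = 206/15  [CB ∥ GE ∩ BE ∥ CG]
   → G = (-82/15, 206/15)
3. D_x = -6/5  [D is the midpoint of BA]
4. D_y = 18/5  [D is the midpoint of BA]
   → D = (-6/5, 18/5)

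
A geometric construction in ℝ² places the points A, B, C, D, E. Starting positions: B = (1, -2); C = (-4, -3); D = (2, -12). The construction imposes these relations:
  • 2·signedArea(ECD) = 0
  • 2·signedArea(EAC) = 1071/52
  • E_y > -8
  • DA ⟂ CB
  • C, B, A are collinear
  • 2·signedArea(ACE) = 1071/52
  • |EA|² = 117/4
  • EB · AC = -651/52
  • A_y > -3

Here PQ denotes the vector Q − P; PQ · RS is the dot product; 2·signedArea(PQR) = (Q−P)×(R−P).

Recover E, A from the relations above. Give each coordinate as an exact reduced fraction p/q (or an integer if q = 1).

1. A_x = 1/26  [C, B, A are collinear ∩ DA ⟂ CB]
2. A_y = -57/26  [C, B, A are collinear ∩ DA ⟂ CB]
   → A = (1/26, -57/26)
3. E_x = -1  [2·signedArea(ECD) = 0 ∩ 2·signedArea(EAC) = 1071/52]
4. E_y = -15/2  [2·signedArea(ECD) = 0 ∩ 2·signedArea(EAC) = 1071/52]
   → E = (-1, -15/2)

A = (1/26, -57/26)
E = (-1, -15/2)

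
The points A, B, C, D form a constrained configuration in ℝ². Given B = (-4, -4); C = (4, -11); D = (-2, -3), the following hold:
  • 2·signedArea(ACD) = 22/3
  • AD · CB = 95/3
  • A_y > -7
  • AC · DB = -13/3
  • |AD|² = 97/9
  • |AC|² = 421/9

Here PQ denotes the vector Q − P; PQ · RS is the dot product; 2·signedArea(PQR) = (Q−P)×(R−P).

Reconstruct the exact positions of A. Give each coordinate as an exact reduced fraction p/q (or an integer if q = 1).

A = (-2/3, -6)

1. A_x = -2/3  [AD · CB = 95/3 ∩ 2·signedArea(ACD) = 22/3]
2. A_y = -6  [AD · CB = 95/3 ∩ 2·signedArea(ACD) = 22/3]
   → A = (-2/3, -6)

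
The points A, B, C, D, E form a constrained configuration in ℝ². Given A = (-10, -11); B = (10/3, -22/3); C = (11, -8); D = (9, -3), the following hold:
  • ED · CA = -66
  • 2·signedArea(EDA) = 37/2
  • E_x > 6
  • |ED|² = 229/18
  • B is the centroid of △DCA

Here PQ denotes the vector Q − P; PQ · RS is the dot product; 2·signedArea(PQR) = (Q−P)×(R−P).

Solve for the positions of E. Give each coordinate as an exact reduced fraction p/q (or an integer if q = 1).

1. E_x = 37/6  [2·signedArea(EDA) = 37/2 ∩ ED · CA = -66]
2. E_y = -31/6  [2·signedArea(EDA) = 37/2 ∩ ED · CA = -66]
   → E = (37/6, -31/6)

E = (37/6, -31/6)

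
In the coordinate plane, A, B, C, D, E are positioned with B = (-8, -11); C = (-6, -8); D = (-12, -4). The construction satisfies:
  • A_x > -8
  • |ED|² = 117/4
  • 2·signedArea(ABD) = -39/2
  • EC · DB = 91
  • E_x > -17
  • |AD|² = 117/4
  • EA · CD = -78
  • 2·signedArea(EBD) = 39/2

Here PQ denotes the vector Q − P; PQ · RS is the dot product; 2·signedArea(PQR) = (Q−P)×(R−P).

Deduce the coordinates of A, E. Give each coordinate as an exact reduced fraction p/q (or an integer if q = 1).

1. A_x = -15/2  [line -7·x + -4·y + -161/2 = 0 ∩ |AD|² = 117/4]
2. A_y = -7  [line -7·x + -4·y + -161/2 = 0 ∩ |AD|² = 117/4]
   → A = (-15/2, -7)
3. E_x = -33/2  [2·signedArea(EBD) = 39/2 ∩ EC · DB = 91]
4. E_y = -1  [2·signedArea(EBD) = 39/2 ∩ EC · DB = 91]
   → E = (-33/2, -1)

A = (-15/2, -7)
E = (-33/2, -1)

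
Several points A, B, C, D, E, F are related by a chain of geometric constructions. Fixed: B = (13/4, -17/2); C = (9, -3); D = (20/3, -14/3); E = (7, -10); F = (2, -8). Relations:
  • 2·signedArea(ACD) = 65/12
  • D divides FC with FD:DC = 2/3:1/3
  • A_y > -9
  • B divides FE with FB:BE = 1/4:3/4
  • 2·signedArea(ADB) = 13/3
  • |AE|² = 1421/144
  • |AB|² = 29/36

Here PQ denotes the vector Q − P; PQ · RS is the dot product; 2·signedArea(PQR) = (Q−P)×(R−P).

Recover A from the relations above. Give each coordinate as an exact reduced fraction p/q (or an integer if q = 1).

A = (49/12, -53/6)

1. A_x = 49/12  [2·signedArea(ADB) = 13/3 ∩ 2·signedArea(ACD) = 65/12]
2. A_y = -53/6  [2·signedArea(ADB) = 13/3 ∩ 2·signedArea(ACD) = 65/12]
   → A = (49/12, -53/6)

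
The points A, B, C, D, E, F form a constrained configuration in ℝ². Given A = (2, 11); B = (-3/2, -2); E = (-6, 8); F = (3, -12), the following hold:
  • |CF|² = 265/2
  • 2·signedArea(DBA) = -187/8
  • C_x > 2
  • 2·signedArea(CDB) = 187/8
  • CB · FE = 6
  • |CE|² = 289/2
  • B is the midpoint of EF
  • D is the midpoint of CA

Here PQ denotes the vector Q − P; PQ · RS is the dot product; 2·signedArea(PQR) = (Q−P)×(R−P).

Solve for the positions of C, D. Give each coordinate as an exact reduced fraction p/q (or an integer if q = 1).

1. C_x = 5/2  [line 9·x + -20·y + -65/2 = 0 ∩ |CE|² = 289/2]
2. C_y = -1/2  [line 9·x + -20·y + -65/2 = 0 ∩ |CE|² = 289/2]
   → C = (5/2, -1/2)
3. D_x = 9/4  [2·signedArea(CDB) = 187/8 ∩ D is the midpoint of CA]
4. D_y = 21/4  [2·signedArea(CDB) = 187/8 ∩ D is the midpoint of CA]
   → D = (9/4, 21/4)

C = (5/2, -1/2)
D = (9/4, 21/4)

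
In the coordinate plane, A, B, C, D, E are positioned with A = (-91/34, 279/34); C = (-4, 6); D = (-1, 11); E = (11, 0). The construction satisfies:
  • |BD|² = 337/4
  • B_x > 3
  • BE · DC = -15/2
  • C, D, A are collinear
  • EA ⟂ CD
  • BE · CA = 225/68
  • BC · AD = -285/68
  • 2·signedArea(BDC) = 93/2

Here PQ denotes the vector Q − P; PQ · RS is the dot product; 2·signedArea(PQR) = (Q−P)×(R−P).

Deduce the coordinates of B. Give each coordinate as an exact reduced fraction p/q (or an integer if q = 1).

B = (7/2, 3)

1. B_x = 7/2  [BC · AD = -285/68 ∩ 2·signedArea(BDC) = 93/2]
2. B_y = 3  [BC · AD = -285/68 ∩ 2·signedArea(BDC) = 93/2]
   → B = (7/2, 3)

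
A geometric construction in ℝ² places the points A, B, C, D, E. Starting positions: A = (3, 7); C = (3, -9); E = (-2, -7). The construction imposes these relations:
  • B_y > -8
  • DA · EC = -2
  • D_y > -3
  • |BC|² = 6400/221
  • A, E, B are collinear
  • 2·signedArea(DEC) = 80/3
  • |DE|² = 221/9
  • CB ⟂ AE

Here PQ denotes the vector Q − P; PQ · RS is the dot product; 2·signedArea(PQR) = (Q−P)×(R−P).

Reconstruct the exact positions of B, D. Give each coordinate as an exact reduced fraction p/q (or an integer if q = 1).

1. B_x = -457/221  [A, E, B are collinear ∩ CB ⟂ AE]
2. B_y = -1589/221  [A, E, B are collinear ∩ CB ⟂ AE]
   → B = (-457/221, -1589/221)
3. D_x = -1/3  [DA · EC = -2 ∩ 2·signedArea(DEC) = 80/3]
4. D_y = -7/3  [DA · EC = -2 ∩ 2·signedArea(DEC) = 80/3]
   → D = (-1/3, -7/3)

B = (-457/221, -1589/221)
D = (-1/3, -7/3)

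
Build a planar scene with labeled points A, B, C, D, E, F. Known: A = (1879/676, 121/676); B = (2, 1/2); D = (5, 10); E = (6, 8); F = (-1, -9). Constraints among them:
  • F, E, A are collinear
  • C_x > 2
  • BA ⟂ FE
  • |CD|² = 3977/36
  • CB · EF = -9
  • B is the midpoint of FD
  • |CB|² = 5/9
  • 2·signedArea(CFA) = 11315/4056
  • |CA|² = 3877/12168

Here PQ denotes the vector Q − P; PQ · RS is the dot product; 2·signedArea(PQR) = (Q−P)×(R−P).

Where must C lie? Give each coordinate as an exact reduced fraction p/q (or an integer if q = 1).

C = (7/3, -1/6)

1. C_x = 7/3  [2·signedArea(CFA) = 11315/4056 ∩ CB · EF = -9]
2. C_y = -1/6  [2·signedArea(CFA) = 11315/4056 ∩ CB · EF = -9]
   → C = (7/3, -1/6)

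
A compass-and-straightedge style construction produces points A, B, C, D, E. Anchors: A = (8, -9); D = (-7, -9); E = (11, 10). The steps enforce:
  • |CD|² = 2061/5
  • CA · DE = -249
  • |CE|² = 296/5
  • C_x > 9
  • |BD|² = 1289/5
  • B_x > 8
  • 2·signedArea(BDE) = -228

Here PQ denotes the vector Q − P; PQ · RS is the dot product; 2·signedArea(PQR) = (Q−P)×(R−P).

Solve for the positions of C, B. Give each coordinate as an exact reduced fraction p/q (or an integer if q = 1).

B = (43/5, -26/5)
C = (49/5, 12/5)

1. C_x = 49/5  [line -18·x + -19·y + 222 = 0 ∩ |CE|² = 296/5]
2. C_y = 12/5  [line -18·x + -19·y + 222 = 0 ∩ |CE|² = 296/5]
   → C = (49/5, 12/5)
3. B_x = 43/5  [line -19·x + 18·y + 257 = 0 ∩ |BD|² = 1289/5]
4. B_y = -26/5  [line -19·x + 18·y + 257 = 0 ∩ |BD|² = 1289/5]
   → B = (43/5, -26/5)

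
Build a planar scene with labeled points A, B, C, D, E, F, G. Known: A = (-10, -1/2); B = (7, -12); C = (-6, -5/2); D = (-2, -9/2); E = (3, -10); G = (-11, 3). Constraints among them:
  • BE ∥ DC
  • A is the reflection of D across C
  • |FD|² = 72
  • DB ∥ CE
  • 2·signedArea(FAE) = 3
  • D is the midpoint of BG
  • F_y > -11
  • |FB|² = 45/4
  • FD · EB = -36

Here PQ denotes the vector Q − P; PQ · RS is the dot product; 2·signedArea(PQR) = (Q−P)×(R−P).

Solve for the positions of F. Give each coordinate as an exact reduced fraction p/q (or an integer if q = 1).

F = (4, -21/2)

1. F_x = 4  [FD · EB = -36 ∩ 2·signedArea(FAE) = 3]
2. F_y = -21/2  [FD · EB = -36 ∩ 2·signedArea(FAE) = 3]
   → F = (4, -21/2)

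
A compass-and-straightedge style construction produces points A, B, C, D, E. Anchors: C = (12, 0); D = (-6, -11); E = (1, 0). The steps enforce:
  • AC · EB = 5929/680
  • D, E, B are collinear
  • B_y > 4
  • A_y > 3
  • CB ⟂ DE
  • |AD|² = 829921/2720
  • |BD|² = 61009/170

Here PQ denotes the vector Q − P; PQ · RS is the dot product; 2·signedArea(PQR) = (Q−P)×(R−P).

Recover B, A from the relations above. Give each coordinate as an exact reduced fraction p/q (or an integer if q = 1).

1. B_x = 709/170  [D, E, B are collinear ∩ CB ⟂ DE]
2. B_y = 847/170  [D, E, B are collinear ∩ CB ⟂ DE]
   → B = (709/170, 847/170)
3. A_x = 2297/680  [line -539/170·x + -847/170·y + 19943/680 = 0 ∩ |AD|² = 829921/2720]
4. A_y = 2541/680  [line -539/170·x + -847/170·y + 19943/680 = 0 ∩ |AD|² = 829921/2720]
   → A = (2297/680, 2541/680)

A = (2297/680, 2541/680)
B = (709/170, 847/170)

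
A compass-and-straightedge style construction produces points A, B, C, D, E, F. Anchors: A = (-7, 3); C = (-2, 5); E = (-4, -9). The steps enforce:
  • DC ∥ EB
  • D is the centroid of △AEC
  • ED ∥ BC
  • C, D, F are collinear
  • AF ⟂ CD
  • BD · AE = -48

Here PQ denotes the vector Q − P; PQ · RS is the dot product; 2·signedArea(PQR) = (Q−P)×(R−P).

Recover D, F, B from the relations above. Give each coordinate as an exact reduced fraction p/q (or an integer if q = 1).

B = (-5/3, -11/3)
D = (-13/3, -1/3)
F = (-1079/305, 453/305)

1. D_x = -13/3  [D is the centroid of △AEC]
2. D_y = -1/3  [D is the centroid of △AEC]
   → D = (-13/3, -1/3)
3. F_x = -1079/305  [C, D, F are collinear ∩ AF ⟂ CD]
4. F_y = 453/305  [C, D, F are collinear ∩ AF ⟂ CD]
   → F = (-1079/305, 453/305)
5. B_x = -5/3  [ED ∥ BC ∩ DC ∥ EB]
6. B_y = -11/3  [ED ∥ BC ∩ DC ∥ EB]
   → B = (-5/3, -11/3)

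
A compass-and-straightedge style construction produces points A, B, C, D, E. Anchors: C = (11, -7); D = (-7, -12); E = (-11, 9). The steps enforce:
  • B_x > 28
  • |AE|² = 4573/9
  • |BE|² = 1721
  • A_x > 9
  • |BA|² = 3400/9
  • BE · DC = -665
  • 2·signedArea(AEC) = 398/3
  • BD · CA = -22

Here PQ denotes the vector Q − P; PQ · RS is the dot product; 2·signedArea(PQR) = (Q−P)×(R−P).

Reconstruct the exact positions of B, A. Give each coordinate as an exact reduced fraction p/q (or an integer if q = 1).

1. B_x = 29  [line -18·x + -5·y + 512 = 0 ∩ |BE|² = 1721]
2. B_y = -2  [line -18·x + -5·y + 512 = 0 ∩ |BE|² = 1721]
   → B = (29, -2)
3. A_x = 29/3  [BD · CA = -22 ∩ 2·signedArea(AEC) = 398/3]
4. A_y = 0  [BD · CA = -22 ∩ 2·signedArea(AEC) = 398/3]
   → A = (29/3, 0)

A = (29/3, 0)
B = (29, -2)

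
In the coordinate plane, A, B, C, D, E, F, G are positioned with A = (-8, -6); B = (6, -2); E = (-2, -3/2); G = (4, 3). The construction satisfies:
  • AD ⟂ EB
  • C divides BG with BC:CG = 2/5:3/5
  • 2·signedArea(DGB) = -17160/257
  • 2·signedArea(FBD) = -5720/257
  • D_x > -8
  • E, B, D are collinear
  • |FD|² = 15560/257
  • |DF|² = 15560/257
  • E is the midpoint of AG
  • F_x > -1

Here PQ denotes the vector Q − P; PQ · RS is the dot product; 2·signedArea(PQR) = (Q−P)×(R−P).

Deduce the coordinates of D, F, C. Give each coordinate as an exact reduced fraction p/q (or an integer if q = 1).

1. D_x = -1978/257  [E, B, D are collinear ∩ AD ⟂ EB]
2. D_y = -294/257  [E, B, D are collinear ∩ AD ⟂ EB]
   → D = (-1978/257, -294/257)
3. F_x = 0  [line -220/257·x + -3520/257·y + 0 = 0 ∩ |FD|² = 15560/257]
4. F_y = 0  [line -220/257·x + -3520/257·y + 0 = 0 ∩ |FD|² = 15560/257]
   → F = (0, 0)
5. C_x = 26/5  [C divides BG with BC:CG = 2/5:3/5]
6. C_y = 0  [C divides BG with BC:CG = 2/5:3/5]
   → C = (26/5, 0)

C = (26/5, 0)
D = (-1978/257, -294/257)
F = (0, 0)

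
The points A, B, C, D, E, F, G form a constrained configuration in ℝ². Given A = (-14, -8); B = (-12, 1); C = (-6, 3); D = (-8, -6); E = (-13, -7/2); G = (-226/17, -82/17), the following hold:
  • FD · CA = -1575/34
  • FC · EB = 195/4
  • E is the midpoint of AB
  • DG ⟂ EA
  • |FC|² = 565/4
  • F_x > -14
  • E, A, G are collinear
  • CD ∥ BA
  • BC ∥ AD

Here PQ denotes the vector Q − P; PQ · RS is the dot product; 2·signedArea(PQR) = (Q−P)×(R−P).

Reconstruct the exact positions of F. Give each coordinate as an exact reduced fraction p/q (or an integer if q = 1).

F = (-231/17, -209/34)

1. F_x = -231/17  [FD · CA = -1575/34 ∩ FC · EB = 195/4]
2. F_y = -209/34  [FD · CA = -1575/34 ∩ FC · EB = 195/4]
   → F = (-231/17, -209/34)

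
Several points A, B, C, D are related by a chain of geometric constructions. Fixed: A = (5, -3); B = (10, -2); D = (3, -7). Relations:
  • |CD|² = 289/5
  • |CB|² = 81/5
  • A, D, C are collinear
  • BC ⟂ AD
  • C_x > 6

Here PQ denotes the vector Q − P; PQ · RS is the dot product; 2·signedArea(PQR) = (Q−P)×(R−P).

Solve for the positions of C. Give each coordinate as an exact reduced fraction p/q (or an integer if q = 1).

C = (32/5, -1/5)

1. C_x = 32/5  [A, D, C are collinear ∩ BC ⟂ AD]
2. C_y = -1/5  [A, D, C are collinear ∩ BC ⟂ AD]
   → C = (32/5, -1/5)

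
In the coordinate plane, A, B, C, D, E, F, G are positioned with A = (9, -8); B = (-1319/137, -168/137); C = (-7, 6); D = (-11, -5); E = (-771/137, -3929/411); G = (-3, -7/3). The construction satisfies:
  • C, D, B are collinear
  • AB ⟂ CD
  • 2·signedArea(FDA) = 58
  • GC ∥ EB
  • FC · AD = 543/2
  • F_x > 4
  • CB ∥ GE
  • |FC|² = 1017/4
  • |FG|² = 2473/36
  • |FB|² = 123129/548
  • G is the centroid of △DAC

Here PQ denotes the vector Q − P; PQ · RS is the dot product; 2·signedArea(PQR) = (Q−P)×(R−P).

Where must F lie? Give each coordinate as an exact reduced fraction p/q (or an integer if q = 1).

F = (5, -9/2)

1. F_x = 5  [FC · AD = 543/2 ∩ 2·signedArea(FDA) = 58]
2. F_y = -9/2  [FC · AD = 543/2 ∩ 2·signedArea(FDA) = 58]
   → F = (5, -9/2)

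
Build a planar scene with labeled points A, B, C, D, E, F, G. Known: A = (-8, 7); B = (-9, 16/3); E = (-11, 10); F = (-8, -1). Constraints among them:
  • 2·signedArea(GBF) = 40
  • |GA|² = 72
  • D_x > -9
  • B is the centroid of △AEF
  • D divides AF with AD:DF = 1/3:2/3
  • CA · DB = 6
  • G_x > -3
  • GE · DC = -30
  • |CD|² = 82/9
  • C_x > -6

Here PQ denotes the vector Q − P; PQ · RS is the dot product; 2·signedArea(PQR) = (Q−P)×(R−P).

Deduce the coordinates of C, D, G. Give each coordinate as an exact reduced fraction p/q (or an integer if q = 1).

1. D_x = -8  [D divides AF with AD:DF = 1/3:2/3]
2. D_y = 13/3  [D divides AF with AD:DF = 1/3:2/3]
   → D = (-8, 13/3)
3. G_x = -2  [line 19/3·x + 1·y + 35/3 = 0 ∩ |GA|² = 72]
4. G_y = 1  [line 19/3·x + 1·y + 35/3 = 0 ∩ |GA|² = 72]
   → G = (-2, 1)
5. C_x = -5  [line 1·x + -1·y + 9 = 0 ∩ |CD|² = 82/9]
6. C_y = 4  [line 1·x + -1·y + 9 = 0 ∩ |CD|² = 82/9]
   → C = (-5, 4)

C = (-5, 4)
D = (-8, 13/3)
G = (-2, 1)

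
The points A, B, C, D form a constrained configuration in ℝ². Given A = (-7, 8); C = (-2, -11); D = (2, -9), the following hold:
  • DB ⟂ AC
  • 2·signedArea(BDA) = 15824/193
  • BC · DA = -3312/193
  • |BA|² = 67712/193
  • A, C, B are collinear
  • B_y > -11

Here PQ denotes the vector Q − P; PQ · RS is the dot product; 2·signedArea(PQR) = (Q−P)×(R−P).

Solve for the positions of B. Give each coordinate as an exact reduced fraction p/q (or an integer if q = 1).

B = (-431/193, -1952/193)

1. B_x = -431/193  [A, C, B are collinear ∩ DB ⟂ AC]
2. B_y = -1952/193  [A, C, B are collinear ∩ DB ⟂ AC]
   → B = (-431/193, -1952/193)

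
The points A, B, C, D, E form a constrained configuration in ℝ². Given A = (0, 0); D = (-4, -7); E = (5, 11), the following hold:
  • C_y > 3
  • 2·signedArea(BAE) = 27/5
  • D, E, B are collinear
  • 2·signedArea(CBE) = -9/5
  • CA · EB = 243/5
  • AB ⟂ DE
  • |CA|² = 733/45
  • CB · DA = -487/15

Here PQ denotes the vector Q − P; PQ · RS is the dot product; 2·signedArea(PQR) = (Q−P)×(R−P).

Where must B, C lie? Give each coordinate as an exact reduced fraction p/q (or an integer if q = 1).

B = (-2/5, 1/5)
C = (23/15, 56/15)

1. B_x = -2/5  [D, E, B are collinear ∩ AB ⟂ DE]
2. B_y = 1/5  [D, E, B are collinear ∩ AB ⟂ DE]
   → B = (-2/5, 1/5)
3. C_x = 23/15  [2·signedArea(CBE) = -9/5 ∩ CB · DA = -487/15]
4. C_y = 56/15  [2·signedArea(CBE) = -9/5 ∩ CB · DA = -487/15]
   → C = (23/15, 56/15)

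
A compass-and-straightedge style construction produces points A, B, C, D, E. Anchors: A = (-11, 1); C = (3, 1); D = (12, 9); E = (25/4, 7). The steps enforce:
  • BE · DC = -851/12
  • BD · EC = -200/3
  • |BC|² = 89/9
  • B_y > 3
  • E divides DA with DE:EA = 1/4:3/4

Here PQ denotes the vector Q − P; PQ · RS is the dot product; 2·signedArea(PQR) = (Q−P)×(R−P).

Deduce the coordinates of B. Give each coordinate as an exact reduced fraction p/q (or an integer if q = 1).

1. B_x = 4/3  [BD · EC = -200/3 ∩ BE · DC = -851/12]
2. B_y = 11/3  [BD · EC = -200/3 ∩ BE · DC = -851/12]
   → B = (4/3, 11/3)

B = (4/3, 11/3)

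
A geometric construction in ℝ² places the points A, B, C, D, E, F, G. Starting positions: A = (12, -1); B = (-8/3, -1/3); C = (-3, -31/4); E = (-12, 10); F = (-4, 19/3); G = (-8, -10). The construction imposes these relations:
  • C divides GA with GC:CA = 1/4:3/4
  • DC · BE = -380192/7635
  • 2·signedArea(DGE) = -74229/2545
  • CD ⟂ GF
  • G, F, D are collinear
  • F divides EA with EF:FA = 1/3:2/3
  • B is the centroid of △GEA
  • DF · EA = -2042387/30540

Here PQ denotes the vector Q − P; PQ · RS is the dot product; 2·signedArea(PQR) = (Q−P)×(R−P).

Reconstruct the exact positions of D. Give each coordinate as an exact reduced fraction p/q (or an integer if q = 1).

1. D_x = -18317/2545  [G, F, D are collinear ∩ CD ⟂ GF]
2. D_y = -68431/10180  [G, F, D are collinear ∩ CD ⟂ GF]
   → D = (-18317/2545, -68431/10180)

D = (-18317/2545, -68431/10180)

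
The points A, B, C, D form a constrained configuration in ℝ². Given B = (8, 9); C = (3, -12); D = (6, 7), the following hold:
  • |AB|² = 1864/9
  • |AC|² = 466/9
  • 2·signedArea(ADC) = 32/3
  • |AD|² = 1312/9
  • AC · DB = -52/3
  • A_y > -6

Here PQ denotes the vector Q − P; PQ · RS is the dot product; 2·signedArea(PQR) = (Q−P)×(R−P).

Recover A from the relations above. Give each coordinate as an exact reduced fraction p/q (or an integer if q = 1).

A = (14/3, -5)

1. A_x = 14/3  [AC · DB = -52/3 ∩ 2·signedArea(ADC) = 32/3]
2. A_y = -5  [AC · DB = -52/3 ∩ 2·signedArea(ADC) = 32/3]
   → A = (14/3, -5)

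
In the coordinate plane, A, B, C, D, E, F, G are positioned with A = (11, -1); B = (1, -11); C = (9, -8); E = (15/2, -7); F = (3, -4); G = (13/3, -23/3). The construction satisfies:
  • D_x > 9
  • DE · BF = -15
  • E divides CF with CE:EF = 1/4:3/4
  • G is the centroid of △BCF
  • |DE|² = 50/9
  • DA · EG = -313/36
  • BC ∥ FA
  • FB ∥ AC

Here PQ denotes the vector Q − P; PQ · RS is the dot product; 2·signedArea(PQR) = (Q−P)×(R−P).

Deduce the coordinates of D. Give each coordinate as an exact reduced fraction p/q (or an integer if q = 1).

D = (55/6, -16/3)

1. D_x = 55/6  [DE · BF = -15 ∩ DA · EG = -313/36]
2. D_y = -16/3  [DE · BF = -15 ∩ DA · EG = -313/36]
   → D = (55/6, -16/3)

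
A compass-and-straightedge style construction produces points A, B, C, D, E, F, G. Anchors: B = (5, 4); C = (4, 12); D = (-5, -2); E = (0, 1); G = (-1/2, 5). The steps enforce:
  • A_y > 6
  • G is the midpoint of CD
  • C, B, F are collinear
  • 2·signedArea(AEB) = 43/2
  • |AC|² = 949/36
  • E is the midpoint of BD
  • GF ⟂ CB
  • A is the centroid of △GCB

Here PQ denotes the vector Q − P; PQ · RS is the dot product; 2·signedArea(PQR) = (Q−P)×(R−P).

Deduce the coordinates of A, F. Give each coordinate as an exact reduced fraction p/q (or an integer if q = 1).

1. A_x = 17/6  [A is the centroid of △GCB]
2. A_y = 7  [A is the centroid of △GCB]
   → A = (17/6, 7)
3. F_x = 623/130  [C, B, F are collinear ∩ GF ⟂ CB]
4. F_y = 368/65  [C, B, F are collinear ∩ GF ⟂ CB]
   → F = (623/130, 368/65)

A = (17/6, 7)
F = (623/130, 368/65)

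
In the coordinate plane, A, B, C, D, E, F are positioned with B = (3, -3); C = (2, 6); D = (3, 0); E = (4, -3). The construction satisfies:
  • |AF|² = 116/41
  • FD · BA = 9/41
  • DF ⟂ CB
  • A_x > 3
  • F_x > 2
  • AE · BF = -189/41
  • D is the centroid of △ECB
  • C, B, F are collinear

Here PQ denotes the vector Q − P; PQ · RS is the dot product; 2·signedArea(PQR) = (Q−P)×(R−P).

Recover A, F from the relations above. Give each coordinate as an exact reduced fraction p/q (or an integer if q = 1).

A = (7/2, -3/2)
F = (219/82, -3/82)

1. F_x = 219/82  [C, B, F are collinear ∩ DF ⟂ CB]
2. F_y = -3/82  [C, B, F are collinear ∩ DF ⟂ CB]
   → F = (219/82, -3/82)
3. A_x = 7/2  [AE · BF = -189/41 ∩ FD · BA = 9/41]
4. A_y = -3/2  [AE · BF = -189/41 ∩ FD · BA = 9/41]
   → A = (7/2, -3/2)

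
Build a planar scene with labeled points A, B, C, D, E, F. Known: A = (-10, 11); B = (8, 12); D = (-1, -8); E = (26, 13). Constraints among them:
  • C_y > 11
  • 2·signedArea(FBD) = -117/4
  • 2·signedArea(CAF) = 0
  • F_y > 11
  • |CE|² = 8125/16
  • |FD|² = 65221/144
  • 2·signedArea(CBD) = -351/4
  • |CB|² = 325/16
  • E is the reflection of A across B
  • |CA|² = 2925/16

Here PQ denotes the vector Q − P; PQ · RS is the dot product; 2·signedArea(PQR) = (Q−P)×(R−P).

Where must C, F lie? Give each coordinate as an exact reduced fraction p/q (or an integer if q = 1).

C = (7/2, 47/4)
F = (13/2, 143/12)

1. C_x = 7/2  [line 20·x + -9·y + 143/4 = 0 ∩ |CA|² = 2925/16]
2. C_y = 47/4  [line 20·x + -9·y + 143/4 = 0 ∩ |CA|² = 2925/16]
   → C = (7/2, 47/4)
3. F_x = 13/2  [2·signedArea(CAF) = 0 ∩ 2·signedArea(FBD) = -117/4]
4. F_y = 143/12  [2·signedArea(CAF) = 0 ∩ 2·signedArea(FBD) = -117/4]
   → F = (13/2, 143/12)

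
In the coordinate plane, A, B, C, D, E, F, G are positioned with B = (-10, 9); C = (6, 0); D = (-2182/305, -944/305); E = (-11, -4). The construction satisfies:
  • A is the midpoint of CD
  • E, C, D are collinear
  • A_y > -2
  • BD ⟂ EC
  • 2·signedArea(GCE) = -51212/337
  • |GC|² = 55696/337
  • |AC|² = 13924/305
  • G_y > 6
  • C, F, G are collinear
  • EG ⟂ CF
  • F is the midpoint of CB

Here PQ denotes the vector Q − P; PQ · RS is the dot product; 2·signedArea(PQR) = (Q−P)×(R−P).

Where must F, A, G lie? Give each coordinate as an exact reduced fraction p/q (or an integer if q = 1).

A = (-176/305, -472/305)
F = (-2, 9/2)
G = (-1754/337, 2124/337)

1. F_x = -2  [F is the midpoint of CB]
2. F_y = 9/2  [F is the midpoint of CB]
   → F = (-2, 9/2)
3. A_x = -176/305  [A is the midpoint of CD]
4. A_y = -472/305  [A is the midpoint of CD]
   → A = (-176/305, -472/305)
5. G_x = -1754/337  [C, F, G are collinear ∩ EG ⟂ CF]
6. G_y = 2124/337  [C, F, G are collinear ∩ EG ⟂ CF]
   → G = (-1754/337, 2124/337)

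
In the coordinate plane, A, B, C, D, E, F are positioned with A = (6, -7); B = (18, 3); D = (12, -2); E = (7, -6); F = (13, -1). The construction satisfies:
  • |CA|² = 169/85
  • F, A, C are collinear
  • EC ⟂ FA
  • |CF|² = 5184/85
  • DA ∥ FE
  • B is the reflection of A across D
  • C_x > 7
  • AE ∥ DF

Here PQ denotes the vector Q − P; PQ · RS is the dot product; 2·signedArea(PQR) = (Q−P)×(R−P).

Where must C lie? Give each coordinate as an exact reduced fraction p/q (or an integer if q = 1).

C = (601/85, -517/85)

1. C_x = 601/85  [F, A, C are collinear ∩ EC ⟂ FA]
2. C_y = -517/85  [F, A, C are collinear ∩ EC ⟂ FA]
   → C = (601/85, -517/85)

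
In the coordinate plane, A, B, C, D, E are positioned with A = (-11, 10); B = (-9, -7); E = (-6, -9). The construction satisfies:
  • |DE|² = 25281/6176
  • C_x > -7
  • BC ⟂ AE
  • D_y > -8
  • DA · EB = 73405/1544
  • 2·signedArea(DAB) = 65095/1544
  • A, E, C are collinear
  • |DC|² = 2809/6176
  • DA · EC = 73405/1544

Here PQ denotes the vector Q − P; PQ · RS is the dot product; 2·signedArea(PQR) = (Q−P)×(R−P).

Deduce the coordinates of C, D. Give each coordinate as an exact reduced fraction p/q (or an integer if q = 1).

1. C_x = -2581/386  [A, E, C are collinear ∩ BC ⟂ AE]
2. C_y = -2467/386  [A, E, C are collinear ∩ BC ⟂ AE]
   → C = (-2581/386, -2467/386)
3. D_x = -10059/1544  [DA · EB = 73405/1544 ∩ 2·signedArea(DAB) = 65095/1544]
4. D_y = -10875/1544  [DA · EB = 73405/1544 ∩ 2·signedArea(DAB) = 65095/1544]
   → D = (-10059/1544, -10875/1544)

C = (-2581/386, -2467/386)
D = (-10059/1544, -10875/1544)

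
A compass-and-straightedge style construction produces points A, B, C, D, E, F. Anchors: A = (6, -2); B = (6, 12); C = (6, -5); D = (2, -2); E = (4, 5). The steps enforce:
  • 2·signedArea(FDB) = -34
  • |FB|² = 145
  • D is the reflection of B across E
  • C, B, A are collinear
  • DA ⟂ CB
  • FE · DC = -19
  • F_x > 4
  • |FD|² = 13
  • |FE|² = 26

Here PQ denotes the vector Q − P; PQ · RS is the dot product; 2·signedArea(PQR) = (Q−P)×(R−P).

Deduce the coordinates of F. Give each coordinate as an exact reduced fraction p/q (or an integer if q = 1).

1. F_x = 5  [2·signedArea(FDB) = -34 ∩ FE · DC = -19]
2. F_y = 0  [2·signedArea(FDB) = -34 ∩ FE · DC = -19]
   → F = (5, 0)

F = (5, 0)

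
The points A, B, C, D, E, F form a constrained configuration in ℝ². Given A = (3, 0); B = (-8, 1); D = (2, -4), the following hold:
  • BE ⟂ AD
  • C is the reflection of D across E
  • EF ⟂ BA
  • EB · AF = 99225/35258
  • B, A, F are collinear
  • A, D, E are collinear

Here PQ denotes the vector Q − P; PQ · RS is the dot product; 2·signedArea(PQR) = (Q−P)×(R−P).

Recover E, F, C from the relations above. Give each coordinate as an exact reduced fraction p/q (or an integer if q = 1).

1. E_x = 44/17  [A, D, E are collinear ∩ BE ⟂ AD]
2. E_y = -28/17  [A, D, E are collinear ∩ BE ⟂ AD]
   → E = (44/17, -28/17)
3. F_x = 5683/2074  [B, A, F are collinear ∩ EF ⟂ BA]
4. F_y = 49/2074  [B, A, F are collinear ∩ EF ⟂ BA]
   → F = (5683/2074, 49/2074)
5. C_x = 54/17  [C is the reflection of D across E]
6. C_y = 12/17  [C is the reflection of D across E]
   → C = (54/17, 12/17)

C = (54/17, 12/17)
E = (44/17, -28/17)
F = (5683/2074, 49/2074)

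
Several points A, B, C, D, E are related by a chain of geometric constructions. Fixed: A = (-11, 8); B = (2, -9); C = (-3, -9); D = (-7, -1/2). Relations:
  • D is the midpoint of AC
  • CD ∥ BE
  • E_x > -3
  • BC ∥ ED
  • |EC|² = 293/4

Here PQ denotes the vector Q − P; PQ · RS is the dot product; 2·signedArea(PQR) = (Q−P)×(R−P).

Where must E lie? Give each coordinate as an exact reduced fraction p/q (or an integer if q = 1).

1. E_x = -2  [BC ∥ ED ∩ CD ∥ BE]
2. E_y = -1/2  [BC ∥ ED ∩ CD ∥ BE]
   → E = (-2, -1/2)

E = (-2, -1/2)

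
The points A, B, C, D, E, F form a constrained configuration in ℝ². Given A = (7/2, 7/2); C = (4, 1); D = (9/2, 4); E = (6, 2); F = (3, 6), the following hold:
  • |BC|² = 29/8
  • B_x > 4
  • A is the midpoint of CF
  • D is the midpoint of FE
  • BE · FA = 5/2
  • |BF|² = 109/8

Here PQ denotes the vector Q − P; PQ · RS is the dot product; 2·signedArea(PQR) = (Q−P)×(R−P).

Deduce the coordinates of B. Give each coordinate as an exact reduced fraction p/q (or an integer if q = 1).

1. B_x = 19/4  [line -1/2·x + 5/2·y + -9/2 = 0 ∩ |BF|² = 109/8]
2. B_y = 11/4  [line -1/2·x + 5/2·y + -9/2 = 0 ∩ |BF|² = 109/8]
   → B = (19/4, 11/4)

B = (19/4, 11/4)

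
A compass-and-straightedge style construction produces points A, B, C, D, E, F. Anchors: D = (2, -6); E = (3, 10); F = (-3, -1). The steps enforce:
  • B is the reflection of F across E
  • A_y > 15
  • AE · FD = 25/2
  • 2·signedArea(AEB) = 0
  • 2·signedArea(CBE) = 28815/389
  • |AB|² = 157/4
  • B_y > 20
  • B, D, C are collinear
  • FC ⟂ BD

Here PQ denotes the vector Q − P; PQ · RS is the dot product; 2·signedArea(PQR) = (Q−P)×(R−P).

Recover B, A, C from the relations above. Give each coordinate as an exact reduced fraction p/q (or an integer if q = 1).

1. B_x = 9  [B is the reflection of F across E]
2. B_y = 21  [B is the reflection of F across E]
   → B = (9, 21)
3. A_x = 6  [2·signedArea(AEB) = 0 ∩ AE · FD = 25/2]
4. A_y = 31/2  [2·signedArea(AEB) = 0 ∩ AE · FD = 25/2]
   → A = (6, 31/2)
5. C_x = 1128/389  [B, D, C are collinear ∩ FC ⟂ BD]
6. C_y = -984/389  [B, D, C are collinear ∩ FC ⟂ BD]
   → C = (1128/389, -984/389)

A = (6, 31/2)
B = (9, 21)
C = (1128/389, -984/389)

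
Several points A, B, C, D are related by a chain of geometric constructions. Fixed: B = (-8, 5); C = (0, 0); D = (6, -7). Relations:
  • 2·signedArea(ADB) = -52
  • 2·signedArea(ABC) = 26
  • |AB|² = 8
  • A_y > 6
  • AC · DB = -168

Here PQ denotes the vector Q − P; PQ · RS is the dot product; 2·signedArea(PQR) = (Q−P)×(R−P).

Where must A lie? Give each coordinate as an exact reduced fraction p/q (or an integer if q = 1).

A = (-6, 7)

1. A_x = -6  [2·signedArea(ADB) = -52 ∩ 2·signedArea(ABC) = 26]
2. A_y = 7  [2·signedArea(ADB) = -52 ∩ 2·signedArea(ABC) = 26]
   → A = (-6, 7)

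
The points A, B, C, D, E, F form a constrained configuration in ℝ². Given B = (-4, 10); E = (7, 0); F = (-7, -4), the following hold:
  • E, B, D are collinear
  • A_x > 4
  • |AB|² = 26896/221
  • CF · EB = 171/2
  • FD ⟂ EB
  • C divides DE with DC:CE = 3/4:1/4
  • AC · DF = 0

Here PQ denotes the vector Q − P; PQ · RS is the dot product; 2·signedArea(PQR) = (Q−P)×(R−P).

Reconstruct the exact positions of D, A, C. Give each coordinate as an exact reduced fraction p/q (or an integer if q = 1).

1. D_x = 293/221  [E, B, D are collinear ∩ FD ⟂ EB]
2. D_y = 1140/221  [E, B, D are collinear ∩ FD ⟂ EB]
   → D = (293/221, 1140/221)
3. C_x = 2467/442  [C divides DE with DC:CE = 3/4:1/4]
4. C_y = 285/221  [C divides DE with DC:CE = 3/4:1/4]
   → C = (2467/442, 285/221)
5. A_x = 920/221  [line 1840/221·x + 2024/221·y + -12880/221 = 0 ∩ |AB|² = 26896/221]
6. A_y = 570/221  [line 1840/221·x + 2024/221·y + -12880/221 = 0 ∩ |AB|² = 26896/221]
   → A = (920/221, 570/221)

A = (920/221, 570/221)
C = (2467/442, 285/221)
D = (293/221, 1140/221)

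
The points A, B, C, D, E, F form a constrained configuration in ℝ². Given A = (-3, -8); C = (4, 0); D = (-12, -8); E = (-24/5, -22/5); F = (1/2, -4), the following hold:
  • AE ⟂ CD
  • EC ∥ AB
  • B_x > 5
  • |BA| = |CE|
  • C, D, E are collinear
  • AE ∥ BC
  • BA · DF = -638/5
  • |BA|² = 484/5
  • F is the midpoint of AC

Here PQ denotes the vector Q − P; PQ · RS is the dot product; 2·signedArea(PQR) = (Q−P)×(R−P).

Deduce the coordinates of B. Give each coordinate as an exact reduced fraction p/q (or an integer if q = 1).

B = (29/5, -18/5)

1. B_x = 29/5  [AE ∥ BC ∩ EC ∥ AB]
2. B_y = -18/5  [AE ∥ BC ∩ EC ∥ AB]
   → B = (29/5, -18/5)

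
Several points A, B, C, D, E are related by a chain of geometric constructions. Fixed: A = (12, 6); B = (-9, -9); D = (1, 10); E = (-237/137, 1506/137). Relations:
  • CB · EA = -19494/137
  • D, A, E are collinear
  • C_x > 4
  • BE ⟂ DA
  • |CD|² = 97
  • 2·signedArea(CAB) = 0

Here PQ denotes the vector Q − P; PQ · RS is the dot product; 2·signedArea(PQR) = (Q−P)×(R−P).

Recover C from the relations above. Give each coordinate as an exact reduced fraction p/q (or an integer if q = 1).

C = (5, 1)

1. C_x = 5  [2·signedArea(CAB) = 0 ∩ CB · EA = -19494/137]
2. C_y = 1  [2·signedArea(CAB) = 0 ∩ CB · EA = -19494/137]
   → C = (5, 1)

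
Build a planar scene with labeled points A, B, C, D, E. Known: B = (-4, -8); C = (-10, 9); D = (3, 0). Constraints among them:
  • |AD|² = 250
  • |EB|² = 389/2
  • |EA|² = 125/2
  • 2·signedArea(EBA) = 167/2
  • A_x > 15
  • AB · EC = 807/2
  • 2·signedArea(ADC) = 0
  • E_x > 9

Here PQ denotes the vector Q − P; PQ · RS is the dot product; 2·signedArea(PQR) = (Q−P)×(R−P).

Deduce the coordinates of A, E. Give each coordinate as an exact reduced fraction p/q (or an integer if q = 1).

A = (16, -9)
E = (19/2, -9/2)

1. A_x = 16  [line -9·x + -13·y + 27 = 0 ∩ |AD|² = 250]
2. A_y = -9  [line -9·x + -13·y + 27 = 0 ∩ |AD|² = 250]
   → A = (16, -9)
3. E_x = 19/2  [2·signedArea(EBA) = 167/2 ∩ AB · EC = 807/2]
4. E_y = -9/2  [2·signedArea(EBA) = 167/2 ∩ AB · EC = 807/2]
   → E = (19/2, -9/2)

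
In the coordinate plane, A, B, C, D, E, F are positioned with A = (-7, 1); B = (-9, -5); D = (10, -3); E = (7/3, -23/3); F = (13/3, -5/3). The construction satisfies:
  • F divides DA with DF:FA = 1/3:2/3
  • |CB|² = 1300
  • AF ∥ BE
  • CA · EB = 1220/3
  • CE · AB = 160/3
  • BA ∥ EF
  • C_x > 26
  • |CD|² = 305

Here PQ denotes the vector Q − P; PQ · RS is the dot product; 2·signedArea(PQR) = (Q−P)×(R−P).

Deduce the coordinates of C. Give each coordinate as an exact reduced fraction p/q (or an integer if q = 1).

C = (27, -7)

1. C_x = 27  [CA · EB = 1220/3 ∩ CE · AB = 160/3]
2. C_y = -7  [CA · EB = 1220/3 ∩ CE · AB = 160/3]
   → C = (27, -7)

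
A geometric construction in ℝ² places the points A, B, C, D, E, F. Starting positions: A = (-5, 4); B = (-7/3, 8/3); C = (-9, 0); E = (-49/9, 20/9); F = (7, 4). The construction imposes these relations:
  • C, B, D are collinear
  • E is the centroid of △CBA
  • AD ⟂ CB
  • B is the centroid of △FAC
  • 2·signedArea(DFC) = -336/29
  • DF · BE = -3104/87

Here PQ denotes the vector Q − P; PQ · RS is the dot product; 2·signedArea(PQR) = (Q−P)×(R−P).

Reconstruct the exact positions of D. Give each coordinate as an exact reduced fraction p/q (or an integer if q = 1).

D = (-121/29, 56/29)

1. D_x = -121/29  [C, B, D are collinear ∩ AD ⟂ CB]
2. D_y = 56/29  [C, B, D are collinear ∩ AD ⟂ CB]
   → D = (-121/29, 56/29)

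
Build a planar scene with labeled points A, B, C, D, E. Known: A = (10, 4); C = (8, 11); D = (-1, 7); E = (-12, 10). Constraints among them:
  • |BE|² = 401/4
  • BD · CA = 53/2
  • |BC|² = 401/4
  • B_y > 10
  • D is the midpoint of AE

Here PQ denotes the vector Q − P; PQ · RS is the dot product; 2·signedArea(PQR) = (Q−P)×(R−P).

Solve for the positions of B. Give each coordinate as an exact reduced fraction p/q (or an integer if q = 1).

1. B_x = -2  [line -2·x + 7·y + -155/2 = 0 ∩ |BE|² = 401/4]
2. B_y = 21/2  [line -2·x + 7·y + -155/2 = 0 ∩ |BE|² = 401/4]
   → B = (-2, 21/2)

B = (-2, 21/2)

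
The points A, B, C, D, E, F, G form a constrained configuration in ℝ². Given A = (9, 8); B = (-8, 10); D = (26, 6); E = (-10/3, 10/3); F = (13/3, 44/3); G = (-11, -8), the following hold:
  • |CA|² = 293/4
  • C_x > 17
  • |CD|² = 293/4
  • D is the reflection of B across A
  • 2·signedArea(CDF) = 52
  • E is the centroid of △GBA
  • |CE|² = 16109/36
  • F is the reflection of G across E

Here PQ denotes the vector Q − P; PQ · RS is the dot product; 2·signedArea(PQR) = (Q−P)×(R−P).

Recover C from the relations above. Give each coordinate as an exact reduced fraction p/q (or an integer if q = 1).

C = (35/2, 7)

1. C_x = 35/2  [line -26/3·x + -65/3·y + 910/3 = 0 ∩ |CA|² = 293/4]
2. C_y = 7  [line -26/3·x + -65/3·y + 910/3 = 0 ∩ |CA|² = 293/4]
   → C = (35/2, 7)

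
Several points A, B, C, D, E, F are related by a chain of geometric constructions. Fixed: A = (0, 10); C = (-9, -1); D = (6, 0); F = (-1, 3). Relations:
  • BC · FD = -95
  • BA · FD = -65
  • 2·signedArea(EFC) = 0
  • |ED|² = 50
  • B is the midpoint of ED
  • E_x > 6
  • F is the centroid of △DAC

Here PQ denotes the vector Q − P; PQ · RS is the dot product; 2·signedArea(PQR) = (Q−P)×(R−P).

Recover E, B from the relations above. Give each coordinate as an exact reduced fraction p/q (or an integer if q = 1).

B = (13/2, 7/2)
E = (7, 7)

1. E_x = 7  [line 4·x + -8·y + 28 = 0 ∩ |ED|² = 50]
2. E_y = 7  [line 4·x + -8·y + 28 = 0 ∩ |ED|² = 50]
   → E = (7, 7)
3. B_x = 13/2  [B is the midpoint of ED]
4. B_y = 7/2  [B is the midpoint of ED]
   → B = (13/2, 7/2)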